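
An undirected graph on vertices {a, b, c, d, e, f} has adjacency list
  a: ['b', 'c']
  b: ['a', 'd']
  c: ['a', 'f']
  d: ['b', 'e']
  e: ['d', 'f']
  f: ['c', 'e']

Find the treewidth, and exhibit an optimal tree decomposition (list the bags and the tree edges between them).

Every bag has size at most 3, so the width is 3 − 1 = 2 and tw(G) ≤ 2. For the lower bound, G contains the cycle a–b–d–e–f–c–a, so G is not a forest; only forests have treewidth ≤ 1, hence tw(G) ≥ 2. The upper and lower bounds meet at 2, so that is the treewidth.

Treewidth 2.
Bags: B1 = {a, b, d}  B2 = {a, d, e}  B3 = {a, e, f}  B4 = {a, c, f}
Tree: B1–B2, B2–B3, B3–B4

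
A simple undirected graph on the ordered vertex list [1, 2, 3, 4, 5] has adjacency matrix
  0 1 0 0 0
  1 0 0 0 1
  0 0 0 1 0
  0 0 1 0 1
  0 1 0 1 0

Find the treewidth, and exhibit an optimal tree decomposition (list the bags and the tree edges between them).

Each bag holds 2 vertices, so the decomposition has width 1, which upper-bounds the treewidth. G has an edge, so its treewidth is at least 1. The upper and lower bounds meet at 1, so that is the treewidth.

Treewidth 1.
One optimal decomposition is:
Bags: B1 = {3, 4}  B2 = {4, 5}  B3 = {2, 5}  B4 = {1, 2}
Tree: B1–B2, B2–B3, B3–B4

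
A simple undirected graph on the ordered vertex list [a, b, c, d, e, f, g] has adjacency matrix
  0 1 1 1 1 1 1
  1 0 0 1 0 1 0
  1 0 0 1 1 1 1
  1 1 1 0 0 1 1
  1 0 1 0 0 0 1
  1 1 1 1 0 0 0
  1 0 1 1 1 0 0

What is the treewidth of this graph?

3

A width-3 tree decomposition is:
Bags: B1 = {a, c, d, f}  B2 = {a, c, d, g}  B3 = {a, b, d, f}  B4 = {a, c, e, g}
Tree: B1–B2, B1–B3, B2–B4
Every bag has size at most 4, so the width is 4 − 1 = 3 and tw(G) ≤ 3. Conversely, {a, c, d, g} is a clique of size 4, and the vertices of any clique must share a bag in every tree decomposition; so some bag has ≥ 4 vertices and tw(G) ≥ 3. Combining the bounds, tw(G) = 3.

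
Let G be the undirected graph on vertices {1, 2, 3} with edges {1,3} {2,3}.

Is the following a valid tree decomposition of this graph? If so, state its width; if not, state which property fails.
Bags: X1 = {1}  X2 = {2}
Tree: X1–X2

A tree decomposition must satisfy three properties: every vertex lies in some bag; for every edge, both endpoints lie together in some bag; and for every vertex, the bags containing it form a connected subtree. Here vertex 3 appears in no bag, so the decomposition is invalid.

No — vertex 3 appears in no bag.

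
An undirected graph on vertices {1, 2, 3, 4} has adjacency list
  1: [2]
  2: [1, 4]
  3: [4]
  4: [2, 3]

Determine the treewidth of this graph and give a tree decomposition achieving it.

Treewidth 1.
One such decomposition:
Bags: B1 = {2, 4}  B2 = {3, 4}  B3 = {1, 2}
Tree: B1–B2, B1–B3

The largest bag has 2 vertices, giving width 1; this decomposition certifies tw(G) ≤ 1. Any graph with an edge has treewidth ≥ 1, and G has the edge 2–4. The upper and lower bounds meet at 1, so that is the treewidth.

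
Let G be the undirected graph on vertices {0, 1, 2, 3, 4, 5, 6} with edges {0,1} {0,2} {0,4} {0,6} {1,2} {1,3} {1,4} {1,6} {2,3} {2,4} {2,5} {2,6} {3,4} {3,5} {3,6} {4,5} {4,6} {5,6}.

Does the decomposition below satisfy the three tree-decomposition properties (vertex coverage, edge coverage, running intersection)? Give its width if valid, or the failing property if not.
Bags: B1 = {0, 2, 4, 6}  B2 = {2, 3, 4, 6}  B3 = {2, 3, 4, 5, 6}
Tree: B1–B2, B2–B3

No — vertex 1 appears in no bag.

A tree decomposition must satisfy three properties: every vertex lies in some bag; for every edge, both endpoints lie together in some bag; and for every vertex, the bags containing it form a connected subtree. Here vertex 1 appears in no bag, so the decomposition is invalid.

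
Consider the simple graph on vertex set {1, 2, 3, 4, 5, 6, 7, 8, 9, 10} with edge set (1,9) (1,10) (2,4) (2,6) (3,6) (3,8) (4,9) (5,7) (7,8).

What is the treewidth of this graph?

A width-1 tree decomposition is:
Bags: B1 = {1, 10}  B2 = {1, 9}  B3 = {4, 9}  B4 = {2, 4}  B5 = {2, 6}  B6 = {3, 6}  B7 = {3, 8}  B8 = {7, 8}  B9 = {5, 7}
Tree: B1–B2, B2–B3, B3–B4, B4–B5, B5–B6, B6–B7, B7–B8, B8–B9
Each bag holds 2 vertices, so the decomposition has width 1, which upper-bounds the treewidth. Since G has at least one edge (e.g. 10–1), it is not an edgeless graph, so tw(G) ≥ 1. Combining the bounds, tw(G) = 1.

1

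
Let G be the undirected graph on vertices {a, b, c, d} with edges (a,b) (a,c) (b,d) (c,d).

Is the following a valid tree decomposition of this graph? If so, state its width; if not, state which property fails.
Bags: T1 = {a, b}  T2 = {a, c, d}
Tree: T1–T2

No — edge (d,b) lies in no bag.

A tree decomposition must satisfy three properties: every vertex lies in some bag; for every edge, both endpoints lie together in some bag; and for every vertex, the bags containing it form a connected subtree. Here edge (d,b) lies in no bag, so the decomposition is invalid.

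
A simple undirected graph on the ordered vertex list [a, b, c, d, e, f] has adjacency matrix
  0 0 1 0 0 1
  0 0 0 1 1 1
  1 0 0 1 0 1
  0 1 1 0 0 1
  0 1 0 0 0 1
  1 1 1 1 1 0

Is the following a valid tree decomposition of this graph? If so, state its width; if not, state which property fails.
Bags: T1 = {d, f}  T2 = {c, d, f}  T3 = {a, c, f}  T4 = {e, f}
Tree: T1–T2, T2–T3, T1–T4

A tree decomposition must satisfy three properties: every vertex lies in some bag; for every edge, both endpoints lie together in some bag; and for every vertex, the bags containing it form a connected subtree. Here vertex b appears in no bag, so the decomposition is invalid.

No — vertex b appears in no bag.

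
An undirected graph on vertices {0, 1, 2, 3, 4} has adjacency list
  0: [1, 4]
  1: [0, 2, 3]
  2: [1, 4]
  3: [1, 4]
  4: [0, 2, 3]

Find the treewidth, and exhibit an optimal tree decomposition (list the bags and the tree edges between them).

Treewidth 2.
One such decomposition:
Bags: B1 = {1, 2, 4}  B2 = {1, 3, 4}  B3 = {0, 1, 4}
Tree: B1–B2, B2–B3

Every bag has size at most 3, so the width is 3 − 1 = 2 and tw(G) ≤ 2. Since 2–1–3–4–2 is a cycle in G, G is not acyclic. Forests are exactly the graphs of treewidth ≤ 1, so tw(G) ≥ 2. Hence tw(G) = 2 exactly.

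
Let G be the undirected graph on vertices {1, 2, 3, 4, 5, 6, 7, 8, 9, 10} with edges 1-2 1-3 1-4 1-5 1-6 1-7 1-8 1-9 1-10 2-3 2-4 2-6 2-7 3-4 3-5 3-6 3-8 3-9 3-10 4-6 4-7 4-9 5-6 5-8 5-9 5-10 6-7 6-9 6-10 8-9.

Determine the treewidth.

4

A width-4 tree decomposition is:
Bags: B1 = {1, 3, 4, 6, 9}  B2 = {1, 3, 5, 6, 9}  B3 = {1, 3, 5, 8, 9}  B4 = {1, 2, 3, 4, 6}  B5 = {1, 3, 5, 6, 10}  B6 = {1, 2, 4, 6, 7}
Tree: B1–B2, B2–B3, B1–B4, B2–B5, B4–B6
The largest bag has 5 vertices, giving width 4; this decomposition certifies tw(G) ≤ 4. For the lower bound, the 5 vertices {1, 3, 5, 8, 9} are pairwise adjacent, and any tree decomposition puts a clique entirely inside one bag — forcing width ≥ 4. Therefore the treewidth is 4.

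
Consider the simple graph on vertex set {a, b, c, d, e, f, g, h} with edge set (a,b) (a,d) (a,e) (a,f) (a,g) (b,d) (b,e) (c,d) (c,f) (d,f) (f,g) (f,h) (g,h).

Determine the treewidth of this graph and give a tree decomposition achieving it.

Each bag holds 3 vertices, so the decomposition has width 2, which upper-bounds the treewidth. On the other hand G contains the 3-clique {a, b, e}. A clique must lie in a single bag of any decomposition, so no decomposition can have width below 2. Hence tw(G) = 2 exactly.

Treewidth 2.
One optimal decomposition is:
Bags: B1 = {a, f, g}  B2 = {a, d, f}  B3 = {c, d, f}  B4 = {a, b, d}  B5 = {f, g, h}  B6 = {a, b, e}
Tree: B1–B2, B2–B3, B2–B4, B1–B5, B4–B6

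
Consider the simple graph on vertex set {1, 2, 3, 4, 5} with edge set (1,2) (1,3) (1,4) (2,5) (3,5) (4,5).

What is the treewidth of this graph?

2

A width-2 tree decomposition is:
Bags: B1 = {1, 4, 5}  B2 = {1, 2, 5}  B3 = {1, 3, 5}
Tree: B1–B2, B2–B3
The largest bag has 3 vertices, giving width 2; this decomposition certifies tw(G) ≤ 2. The edges 1–4–5–2–1 form a cycle, so G is not a tree and its treewidth is at least 2. Hence tw(G) = 2 exactly.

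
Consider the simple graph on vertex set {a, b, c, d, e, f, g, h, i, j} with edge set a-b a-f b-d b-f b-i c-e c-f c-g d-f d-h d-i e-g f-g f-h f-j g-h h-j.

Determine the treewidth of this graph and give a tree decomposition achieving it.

Treewidth 2.
One such decomposition:
Bags: B1 = {b, d, f}  B2 = {d, f, h}  B3 = {b, d, i}  B4 = {f, h, j}  B5 = {a, b, f}  B6 = {f, g, h}  B7 = {c, f, g}  B8 = {c, e, g}
Tree: B1–B2, B1–B3, B2–B4, B1–B5, B4–B6, B6–B7, B7–B8

The largest bag has 3 vertices, giving width 2; this decomposition certifies tw(G) ≤ 2. On the other hand G contains the 3-clique {c, e, g}. A clique must lie in a single bag of any decomposition, so no decomposition can have width below 2. Therefore the treewidth is 2.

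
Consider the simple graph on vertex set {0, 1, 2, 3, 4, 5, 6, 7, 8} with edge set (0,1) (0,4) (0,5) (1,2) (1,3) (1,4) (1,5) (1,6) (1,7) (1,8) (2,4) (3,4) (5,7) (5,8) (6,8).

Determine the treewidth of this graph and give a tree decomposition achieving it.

Every bag has size at most 3, so the width is 3 − 1 = 2 and tw(G) ≤ 2. For the lower bound, the 3 vertices {0, 1, 4} are pairwise adjacent, and any tree decomposition puts a clique entirely inside one bag — forcing width ≥ 2. The upper and lower bounds meet at 2, so that is the treewidth.

Treewidth 2.
Bags: B1 = {1, 5, 8}  B2 = {0, 1, 5}  B3 = {0, 1, 4}  B4 = {1, 2, 4}  B5 = {1, 6, 8}  B6 = {1, 3, 4}  B7 = {1, 5, 7}
Tree: B1–B2, B2–B3, B3–B4, B1–B5, B3–B6, B1–B7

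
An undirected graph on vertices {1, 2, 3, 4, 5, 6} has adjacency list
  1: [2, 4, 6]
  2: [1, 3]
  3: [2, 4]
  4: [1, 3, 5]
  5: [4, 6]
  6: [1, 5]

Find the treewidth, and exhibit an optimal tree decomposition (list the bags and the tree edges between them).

Every bag has size at most 3, so the width is 3 − 1 = 2 and tw(G) ≤ 2. The edges 5–6–1–4–5 form a cycle, so G is not a tree and its treewidth is at least 2. The upper and lower bounds meet at 2, so that is the treewidth.

Treewidth 2.
Bags: B1 = {4, 5, 6}  B2 = {1, 4, 6}  B3 = {1, 3, 4}  B4 = {1, 2, 3}
Tree: B1–B2, B2–B3, B3–B4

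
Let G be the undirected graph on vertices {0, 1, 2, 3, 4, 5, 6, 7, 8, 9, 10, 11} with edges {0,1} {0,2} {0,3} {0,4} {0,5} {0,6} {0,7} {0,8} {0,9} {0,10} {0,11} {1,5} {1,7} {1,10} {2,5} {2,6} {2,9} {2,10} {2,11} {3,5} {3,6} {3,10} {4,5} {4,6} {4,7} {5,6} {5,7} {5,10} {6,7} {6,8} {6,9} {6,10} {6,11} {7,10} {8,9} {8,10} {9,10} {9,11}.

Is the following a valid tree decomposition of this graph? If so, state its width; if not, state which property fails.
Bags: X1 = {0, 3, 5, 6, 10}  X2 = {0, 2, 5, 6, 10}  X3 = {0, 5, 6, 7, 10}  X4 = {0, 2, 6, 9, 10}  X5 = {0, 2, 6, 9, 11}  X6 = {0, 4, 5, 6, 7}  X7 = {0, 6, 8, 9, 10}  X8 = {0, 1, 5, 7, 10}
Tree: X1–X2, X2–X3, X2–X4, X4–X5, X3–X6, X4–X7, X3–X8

Checking the three conditions: (i) the bags cover all of {0, 1, 2, 3, 4, 5, 6, 7, 8, 9, 10, 11}; (ii) for each edge, some bag contains both endpoints; (iii) the bags containing any fixed vertex form a subtree. All hold, so the decomposition is valid with width 5 − 1 = 4.

Yes; width 4.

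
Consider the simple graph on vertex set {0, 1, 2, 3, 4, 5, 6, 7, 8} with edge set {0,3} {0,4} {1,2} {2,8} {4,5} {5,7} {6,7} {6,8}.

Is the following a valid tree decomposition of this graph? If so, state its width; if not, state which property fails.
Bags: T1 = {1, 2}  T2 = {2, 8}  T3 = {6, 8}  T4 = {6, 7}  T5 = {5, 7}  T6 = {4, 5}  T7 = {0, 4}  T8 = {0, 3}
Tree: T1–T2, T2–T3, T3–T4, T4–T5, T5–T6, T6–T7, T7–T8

Yes; width 1.

Every vertex of G appears in some bag (union = {0, 1, 2, 3, 4, 5, 6, 7, 8}); every edge is covered by a bag; and for each vertex v the set of bags containing v is connected in the bag tree. The decomposition is therefore valid. The largest bag has 2 vertices, so the width is 1.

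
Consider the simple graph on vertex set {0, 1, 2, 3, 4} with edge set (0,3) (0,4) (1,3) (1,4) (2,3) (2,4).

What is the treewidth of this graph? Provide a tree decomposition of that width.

Treewidth 2.
One such decomposition:
Bags: B1 = {1, 3, 4}  B2 = {2, 3, 4}  B3 = {0, 3, 4}
Tree: B1–B2, B2–B3

Each bag holds 3 vertices, so the decomposition has width 2, which upper-bounds the treewidth. The edges 1–4–2–3–1 form a cycle, so G is not a tree and its treewidth is at least 2. Hence tw(G) = 2 exactly.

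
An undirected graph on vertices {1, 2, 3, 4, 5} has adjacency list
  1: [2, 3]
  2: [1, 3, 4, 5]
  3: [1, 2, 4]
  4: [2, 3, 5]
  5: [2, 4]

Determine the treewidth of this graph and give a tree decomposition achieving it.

Each bag holds 3 vertices, so the decomposition has width 2, which upper-bounds the treewidth. On the other hand G contains the 3-clique {1, 2, 3}. A clique must lie in a single bag of any decomposition, so no decomposition can have width below 2. Therefore the treewidth is 2.

Treewidth 2.
One such decomposition:
Bags: B1 = {2, 4, 5}  B2 = {2, 3, 4}  B3 = {1, 2, 3}
Tree: B1–B2, B2–B3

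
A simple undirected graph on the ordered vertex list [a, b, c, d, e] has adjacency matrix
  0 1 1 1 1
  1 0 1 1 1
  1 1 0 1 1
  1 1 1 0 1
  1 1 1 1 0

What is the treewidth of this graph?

4

A width-4 tree decomposition is:
Bags: B1 = {a, b, c, d, e}
Tree: (single bag)
With just one bag of size 5, the width is 5 − 1 = 4, so tw(G) ≤ 4. On the other hand G contains the 5-clique {a, b, c, d, e}. A clique must lie in a single bag of any decomposition, so no decomposition can have width below 4. Combining the bounds, tw(G) = 4.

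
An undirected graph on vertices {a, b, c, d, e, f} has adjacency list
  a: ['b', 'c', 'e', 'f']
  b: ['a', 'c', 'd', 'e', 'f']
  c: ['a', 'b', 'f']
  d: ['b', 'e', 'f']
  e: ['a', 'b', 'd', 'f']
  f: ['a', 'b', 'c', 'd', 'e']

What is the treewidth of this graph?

A width-3 tree decomposition is:
Bags: B1 = {b, d, e, f}  B2 = {a, b, e, f}  B3 = {a, b, c, f}
Tree: B1–B2, B2–B3
The largest bag has 4 vertices, giving width 3; this decomposition certifies tw(G) ≤ 3. Conversely, {b, d, e, f} is a clique of size 4, and the vertices of any clique must share a bag in every tree decomposition; so some bag has ≥ 4 vertices and tw(G) ≥ 3. Combining the bounds, tw(G) = 3.

3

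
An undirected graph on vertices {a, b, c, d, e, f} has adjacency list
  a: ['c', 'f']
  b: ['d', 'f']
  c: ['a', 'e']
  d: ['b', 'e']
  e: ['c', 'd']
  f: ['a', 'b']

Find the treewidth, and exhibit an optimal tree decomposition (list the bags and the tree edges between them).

Each bag holds 3 vertices, so the decomposition has width 2, which upper-bounds the treewidth. The edges c–e–d–b–f–a–c form a cycle, so G is not a tree and its treewidth is at least 2. The upper and lower bounds meet at 2, so that is the treewidth.

Treewidth 2.
Bags: B1 = {c, d, e}  B2 = {b, c, d}  B3 = {b, c, f}  B4 = {a, c, f}
Tree: B1–B2, B2–B3, B3–B4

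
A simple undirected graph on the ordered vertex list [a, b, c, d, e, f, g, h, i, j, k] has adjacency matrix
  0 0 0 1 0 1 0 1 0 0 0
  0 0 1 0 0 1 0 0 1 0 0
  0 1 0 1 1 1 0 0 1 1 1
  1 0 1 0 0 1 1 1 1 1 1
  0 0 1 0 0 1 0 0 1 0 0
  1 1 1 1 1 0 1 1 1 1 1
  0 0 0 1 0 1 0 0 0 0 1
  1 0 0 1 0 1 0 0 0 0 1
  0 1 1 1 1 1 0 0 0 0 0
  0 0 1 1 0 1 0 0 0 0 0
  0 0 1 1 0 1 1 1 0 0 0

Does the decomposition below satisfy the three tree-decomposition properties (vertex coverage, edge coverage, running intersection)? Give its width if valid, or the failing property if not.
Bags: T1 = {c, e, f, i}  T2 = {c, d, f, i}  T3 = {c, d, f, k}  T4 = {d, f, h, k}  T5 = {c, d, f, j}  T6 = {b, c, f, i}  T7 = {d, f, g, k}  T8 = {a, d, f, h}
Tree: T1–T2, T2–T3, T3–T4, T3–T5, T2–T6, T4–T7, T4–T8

Checking the three conditions: (i) the bags cover all of {a, b, c, d, e, f, g, h, i, j, k}; (ii) for each edge, some bag contains both endpoints; (iii) the bags containing any fixed vertex form a subtree. All hold, so the decomposition is valid with width 4 − 1 = 3.

Yes; width 3.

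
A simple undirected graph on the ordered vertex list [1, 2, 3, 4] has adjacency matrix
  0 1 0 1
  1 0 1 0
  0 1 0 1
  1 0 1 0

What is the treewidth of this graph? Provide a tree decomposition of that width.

Treewidth 2.
Bags: B1 = {1, 2, 3}  B2 = {1, 3, 4}
Tree: B1–B2

The largest bag has 3 vertices, giving width 2; this decomposition certifies tw(G) ≤ 2. Since 1–2–3–4–1 is a cycle in G, G is not acyclic. Forests are exactly the graphs of treewidth ≤ 1, so tw(G) ≥ 2. The upper and lower bounds meet at 2, so that is the treewidth.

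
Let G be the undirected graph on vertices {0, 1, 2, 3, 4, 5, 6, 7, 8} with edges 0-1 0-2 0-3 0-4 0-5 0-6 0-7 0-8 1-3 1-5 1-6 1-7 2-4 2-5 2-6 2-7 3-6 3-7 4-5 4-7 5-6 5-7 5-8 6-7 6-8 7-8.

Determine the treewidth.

A width-4 tree decomposition is:
Bags: B1 = {0, 2, 5, 6, 7}  B2 = {0, 2, 4, 5, 7}  B3 = {0, 5, 6, 7, 8}  B4 = {0, 1, 5, 6, 7}  B5 = {0, 1, 3, 6, 7}
Tree: B1–B2, B1–B3, B1–B4, B4–B5
Each bag holds 5 vertices, so the decomposition has width 4, which upper-bounds the treewidth. For the lower bound, the 5 vertices {0, 1, 3, 6, 7} are pairwise adjacent, and any tree decomposition puts a clique entirely inside one bag — forcing width ≥ 4. The upper and lower bounds meet at 4, so that is the treewidth.

4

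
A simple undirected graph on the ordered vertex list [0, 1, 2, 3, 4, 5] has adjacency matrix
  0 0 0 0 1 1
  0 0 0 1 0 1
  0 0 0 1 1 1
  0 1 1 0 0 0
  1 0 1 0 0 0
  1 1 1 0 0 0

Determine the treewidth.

2

A width-2 tree decomposition is:
Bags: B1 = {0, 4, 5}  B2 = {2, 4, 5}  B3 = {1, 2, 5}  B4 = {1, 2, 3}
Tree: B1–B2, B2–B3, B3–B4
The largest bag has 3 vertices, giving width 2; this decomposition certifies tw(G) ≤ 2. For the lower bound, G contains the cycle 0–4–2–5–0, so G is not a forest; only forests have treewidth ≤ 1, hence tw(G) ≥ 2. Therefore the treewidth is 2.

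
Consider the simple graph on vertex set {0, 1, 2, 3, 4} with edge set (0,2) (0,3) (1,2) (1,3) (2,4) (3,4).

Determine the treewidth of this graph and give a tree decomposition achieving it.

Treewidth 2.
One optimal decomposition is:
Bags: B1 = {1, 2, 3}  B2 = {0, 2, 3}  B3 = {2, 3, 4}
Tree: B1–B2, B2–B3

Each bag holds 3 vertices, so the decomposition has width 2, which upper-bounds the treewidth. The edges 3–1–2–0–3 form a cycle, so G is not a tree and its treewidth is at least 2. Hence tw(G) = 2 exactly.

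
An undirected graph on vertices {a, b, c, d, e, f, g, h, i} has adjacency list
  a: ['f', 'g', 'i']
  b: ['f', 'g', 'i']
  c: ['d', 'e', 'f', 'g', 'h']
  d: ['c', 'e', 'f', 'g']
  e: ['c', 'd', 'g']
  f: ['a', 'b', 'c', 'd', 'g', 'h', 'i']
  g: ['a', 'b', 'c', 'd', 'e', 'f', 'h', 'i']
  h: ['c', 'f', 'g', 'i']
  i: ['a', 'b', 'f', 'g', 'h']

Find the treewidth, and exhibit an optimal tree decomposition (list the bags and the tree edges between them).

Treewidth 3.
One such decomposition:
Bags: B1 = {f, g, h, i}  B2 = {a, f, g, i}  B3 = {c, f, g, h}  B4 = {c, d, f, g}  B5 = {c, d, e, g}  B6 = {b, f, g, i}
Tree: B1–B2, B1–B3, B3–B4, B4–B5, B2–B6

The largest bag has 4 vertices, giving width 3; this decomposition certifies tw(G) ≤ 3. For the lower bound, the 4 vertices {c, d, e, g} are pairwise adjacent, and any tree decomposition puts a clique entirely inside one bag — forcing width ≥ 3. The upper and lower bounds meet at 3, so that is the treewidth.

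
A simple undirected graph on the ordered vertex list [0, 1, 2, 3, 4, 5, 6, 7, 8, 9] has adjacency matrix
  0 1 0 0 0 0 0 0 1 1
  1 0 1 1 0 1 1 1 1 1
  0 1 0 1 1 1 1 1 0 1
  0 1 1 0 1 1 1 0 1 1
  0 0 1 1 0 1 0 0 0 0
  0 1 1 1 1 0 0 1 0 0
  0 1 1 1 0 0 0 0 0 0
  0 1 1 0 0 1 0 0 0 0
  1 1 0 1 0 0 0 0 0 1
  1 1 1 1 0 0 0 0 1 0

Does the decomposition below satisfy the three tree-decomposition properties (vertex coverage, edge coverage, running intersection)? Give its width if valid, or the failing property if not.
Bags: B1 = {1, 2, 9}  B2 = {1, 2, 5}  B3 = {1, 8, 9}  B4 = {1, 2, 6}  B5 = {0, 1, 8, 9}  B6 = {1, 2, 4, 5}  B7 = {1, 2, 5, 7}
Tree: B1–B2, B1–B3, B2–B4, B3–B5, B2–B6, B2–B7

No — vertex 3 appears in no bag.

A tree decomposition must satisfy three properties: every vertex lies in some bag; for every edge, both endpoints lie together in some bag; and for every vertex, the bags containing it form a connected subtree. Here vertex 3 appears in no bag, so the decomposition is invalid.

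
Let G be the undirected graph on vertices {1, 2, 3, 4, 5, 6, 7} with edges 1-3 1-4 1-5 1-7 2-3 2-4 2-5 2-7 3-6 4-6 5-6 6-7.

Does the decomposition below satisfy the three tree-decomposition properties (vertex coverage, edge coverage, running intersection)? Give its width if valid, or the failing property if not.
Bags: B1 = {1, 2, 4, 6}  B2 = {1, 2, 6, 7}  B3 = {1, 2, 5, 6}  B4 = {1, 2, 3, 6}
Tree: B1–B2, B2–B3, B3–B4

Every vertex of G appears in some bag (union = {1, 2, 3, 4, 5, 6, 7}); every edge is covered by a bag; and for each vertex v the set of bags containing v is connected in the bag tree. The decomposition is therefore valid. The largest bag has 4 vertices, so the width is 3.

Yes; width 3.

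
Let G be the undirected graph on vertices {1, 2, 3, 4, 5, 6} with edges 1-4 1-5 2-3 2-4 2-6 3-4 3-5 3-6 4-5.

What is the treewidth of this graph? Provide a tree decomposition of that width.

Treewidth 2.
Bags: B1 = {3, 4, 5}  B2 = {1, 4, 5}  B3 = {2, 3, 4}  B4 = {2, 3, 6}
Tree: B1–B2, B1–B3, B3–B4

Every bag has size at most 3, so the width is 3 − 1 = 2 and tw(G) ≤ 2. Conversely, {1, 4, 5} is a clique of size 3, and the vertices of any clique must share a bag in every tree decomposition; so some bag has ≥ 3 vertices and tw(G) ≥ 2. Combining the bounds, tw(G) = 2.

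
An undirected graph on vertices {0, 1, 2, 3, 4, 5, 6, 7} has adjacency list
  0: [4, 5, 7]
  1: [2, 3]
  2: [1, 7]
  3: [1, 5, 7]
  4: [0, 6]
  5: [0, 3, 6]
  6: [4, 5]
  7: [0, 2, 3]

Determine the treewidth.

A width-2 tree decomposition is:
Bags: B1 = {4, 5, 6}  B2 = {0, 4, 5}  B3 = {0, 3, 5}  B4 = {0, 3, 7}  B5 = {1, 3, 7}  B6 = {1, 2, 7}
Tree: B1–B2, B2–B3, B3–B4, B4–B5, B5–B6
Each bag holds 3 vertices, so the decomposition has width 2, which upper-bounds the treewidth. For the lower bound, G contains the cycle 6–4–0–5–6, so G is not a forest; only forests have treewidth ≤ 1, hence tw(G) ≥ 2. Combining the bounds, tw(G) = 2.

2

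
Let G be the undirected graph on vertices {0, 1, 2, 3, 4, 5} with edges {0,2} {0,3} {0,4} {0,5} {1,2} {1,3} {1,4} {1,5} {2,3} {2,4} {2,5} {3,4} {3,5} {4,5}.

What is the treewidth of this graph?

4

A width-4 tree decomposition is:
Bags: B1 = {0, 2, 3, 4, 5}  B2 = {1, 2, 3, 4, 5}
Tree: B1–B2
The largest bag has 5 vertices, giving width 4; this decomposition certifies tw(G) ≤ 4. For the lower bound, the 5 vertices {0, 2, 3, 4, 5} are pairwise adjacent, and any tree decomposition puts a clique entirely inside one bag — forcing width ≥ 4. The upper and lower bounds meet at 4, so that is the treewidth.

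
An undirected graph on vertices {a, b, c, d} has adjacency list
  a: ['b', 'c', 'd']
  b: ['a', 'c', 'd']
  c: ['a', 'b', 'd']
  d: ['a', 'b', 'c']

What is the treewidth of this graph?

3

A width-3 tree decomposition is:
Bags: B1 = {a, b, c, d}
Tree: (single bag)
A single bag containing all 4 vertices is trivially a valid decomposition of width 3. On the other hand G contains the 4-clique {a, b, c, d}. A clique must lie in a single bag of any decomposition, so no decomposition can have width below 3. Therefore the treewidth is 3.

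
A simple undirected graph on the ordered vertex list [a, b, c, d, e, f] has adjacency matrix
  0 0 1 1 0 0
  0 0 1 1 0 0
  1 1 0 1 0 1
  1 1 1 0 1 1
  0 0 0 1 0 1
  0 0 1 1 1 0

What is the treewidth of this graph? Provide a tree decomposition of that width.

Treewidth 2.
One optimal decomposition is:
Bags: B1 = {c, d, f}  B2 = {b, c, d}  B3 = {d, e, f}  B4 = {a, c, d}
Tree: B1–B2, B1–B3, B2–B4

Each bag holds 3 vertices, so the decomposition has width 2, which upper-bounds the treewidth. On the other hand G contains the 3-clique {d, e, f}. A clique must lie in a single bag of any decomposition, so no decomposition can have width below 2. Hence tw(G) = 2 exactly.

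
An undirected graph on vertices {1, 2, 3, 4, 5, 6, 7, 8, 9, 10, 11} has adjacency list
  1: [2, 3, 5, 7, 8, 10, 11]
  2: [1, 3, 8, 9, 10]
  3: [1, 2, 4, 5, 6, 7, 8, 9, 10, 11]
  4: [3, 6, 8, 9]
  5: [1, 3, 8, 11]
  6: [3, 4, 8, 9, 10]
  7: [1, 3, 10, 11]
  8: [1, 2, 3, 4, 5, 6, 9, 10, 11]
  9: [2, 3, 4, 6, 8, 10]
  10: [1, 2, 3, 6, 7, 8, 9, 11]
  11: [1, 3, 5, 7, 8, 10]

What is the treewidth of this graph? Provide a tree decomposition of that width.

The largest bag has 5 vertices, giving width 4; this decomposition certifies tw(G) ≤ 4. Conversely, {1, 2, 3, 8, 10} is a clique of size 5, and the vertices of any clique must share a bag in every tree decomposition; so some bag has ≥ 5 vertices and tw(G) ≥ 4. The upper and lower bounds meet at 4, so that is the treewidth.

Treewidth 4.
One such decomposition:
Bags: B1 = {1, 2, 3, 8, 10}  B2 = {1, 3, 8, 10, 11}  B3 = {2, 3, 8, 9, 10}  B4 = {3, 6, 8, 9, 10}  B5 = {1, 3, 5, 8, 11}  B6 = {1, 3, 7, 10, 11}  B7 = {3, 4, 6, 8, 9}
Tree: B1–B2, B1–B3, B3–B4, B2–B5, B2–B6, B4–B7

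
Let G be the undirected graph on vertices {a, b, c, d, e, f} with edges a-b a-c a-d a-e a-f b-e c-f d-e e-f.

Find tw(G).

A width-2 tree decomposition is:
Bags: B1 = {a, e, f}  B2 = {a, c, f}  B3 = {a, b, e}  B4 = {a, d, e}
Tree: B1–B2, B1–B3, B1–B4
The largest bag has 3 vertices, giving width 2; this decomposition certifies tw(G) ≤ 2. Conversely, {a, d, e} is a clique of size 3, and the vertices of any clique must share a bag in every tree decomposition; so some bag has ≥ 3 vertices and tw(G) ≥ 2. Combining the bounds, tw(G) = 2.

2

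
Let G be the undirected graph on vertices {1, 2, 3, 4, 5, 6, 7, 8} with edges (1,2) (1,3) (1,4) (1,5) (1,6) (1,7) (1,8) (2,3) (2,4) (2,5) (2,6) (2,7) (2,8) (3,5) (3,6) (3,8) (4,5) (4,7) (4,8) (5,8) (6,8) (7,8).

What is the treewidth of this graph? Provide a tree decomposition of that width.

Treewidth 4.
One such decomposition:
Bags: B1 = {1, 2, 4, 7, 8}  B2 = {1, 2, 4, 5, 8}  B3 = {1, 2, 3, 5, 8}  B4 = {1, 2, 3, 6, 8}
Tree: B1–B2, B2–B3, B3–B4

The largest bag has 5 vertices, giving width 4; this decomposition certifies tw(G) ≤ 4. For the lower bound, the 5 vertices {1, 2, 3, 5, 8} are pairwise adjacent, and any tree decomposition puts a clique entirely inside one bag — forcing width ≥ 4. Therefore the treewidth is 4.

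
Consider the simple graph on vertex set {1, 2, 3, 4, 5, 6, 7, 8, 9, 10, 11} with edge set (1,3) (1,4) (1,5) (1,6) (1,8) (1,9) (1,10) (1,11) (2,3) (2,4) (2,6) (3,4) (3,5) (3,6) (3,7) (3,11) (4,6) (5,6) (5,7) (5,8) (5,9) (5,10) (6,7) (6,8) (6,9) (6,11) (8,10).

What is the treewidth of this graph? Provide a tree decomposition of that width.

Treewidth 3.
Bags: B1 = {3, 5, 6, 7}  B2 = {1, 3, 5, 6}  B3 = {1, 5, 6, 9}  B4 = {1, 3, 4, 6}  B5 = {1, 5, 6, 8}  B6 = {2, 3, 4, 6}  B7 = {1, 3, 6, 11}  B8 = {1, 5, 8, 10}
Tree: B1–B2, B2–B3, B2–B4, B3–B5, B4–B6, B4–B7, B5–B8

The largest bag has 4 vertices, giving width 3; this decomposition certifies tw(G) ≤ 3. For the lower bound, the 4 vertices {1, 5, 8, 10} are pairwise adjacent, and any tree decomposition puts a clique entirely inside one bag — forcing width ≥ 3. Combining the bounds, tw(G) = 3.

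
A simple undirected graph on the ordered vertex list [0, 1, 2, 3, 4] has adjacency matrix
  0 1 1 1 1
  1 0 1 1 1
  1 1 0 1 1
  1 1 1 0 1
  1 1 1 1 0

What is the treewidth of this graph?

A width-4 tree decomposition is:
Bags: B1 = {0, 1, 2, 3, 4}
Tree: (single bag)
A single bag containing all 5 vertices is trivially a valid decomposition of width 4. On the other hand G contains the 5-clique {0, 1, 2, 3, 4}. A clique must lie in a single bag of any decomposition, so no decomposition can have width below 4. The upper and lower bounds meet at 4, so that is the treewidth.

4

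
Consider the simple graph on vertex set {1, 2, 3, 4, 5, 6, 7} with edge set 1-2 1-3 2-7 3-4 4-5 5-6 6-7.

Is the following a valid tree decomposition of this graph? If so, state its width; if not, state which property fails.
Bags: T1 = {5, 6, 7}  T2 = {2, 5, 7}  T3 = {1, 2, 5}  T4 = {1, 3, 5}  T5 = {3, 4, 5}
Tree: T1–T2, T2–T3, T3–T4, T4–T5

Every vertex of G appears in some bag (union = {1, 2, 3, 4, 5, 6, 7}); every edge is covered by a bag; and for each vertex v the set of bags containing v is connected in the bag tree. The decomposition is therefore valid. The largest bag has 3 vertices, so the width is 2.

Yes; width 2.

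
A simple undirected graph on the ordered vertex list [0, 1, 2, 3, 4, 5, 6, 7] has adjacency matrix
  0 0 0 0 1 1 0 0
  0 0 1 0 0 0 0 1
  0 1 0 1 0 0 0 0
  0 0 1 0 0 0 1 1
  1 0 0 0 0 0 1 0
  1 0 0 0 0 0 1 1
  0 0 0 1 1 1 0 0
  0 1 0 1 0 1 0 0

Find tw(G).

A width-2 tree decomposition is:
Bags: B1 = {0, 4, 6}  B2 = {0, 5, 6}  B3 = {3, 5, 6}  B4 = {3, 5, 7}  B5 = {2, 3, 7}  B6 = {1, 2, 7}
Tree: B1–B2, B2–B3, B3–B4, B4–B5, B5–B6
Every bag has size at most 3, so the width is 3 − 1 = 2 and tw(G) ≤ 2. The edges 4–0–5–6–4 form a cycle, so G is not a tree and its treewidth is at least 2. The upper and lower bounds meet at 2, so that is the treewidth.

2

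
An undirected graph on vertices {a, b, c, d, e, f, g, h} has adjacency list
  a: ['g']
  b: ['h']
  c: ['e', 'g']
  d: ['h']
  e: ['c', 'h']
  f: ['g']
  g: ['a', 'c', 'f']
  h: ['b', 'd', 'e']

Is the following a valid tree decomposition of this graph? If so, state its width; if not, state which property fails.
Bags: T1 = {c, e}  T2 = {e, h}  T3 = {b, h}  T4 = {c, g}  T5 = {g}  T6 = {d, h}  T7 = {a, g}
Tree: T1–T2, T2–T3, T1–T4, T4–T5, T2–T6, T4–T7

A tree decomposition must satisfy three properties: every vertex lies in some bag; for every edge, both endpoints lie together in some bag; and for every vertex, the bags containing it form a connected subtree. Here vertex f appears in no bag, so the decomposition is invalid.

No — vertex f appears in no bag.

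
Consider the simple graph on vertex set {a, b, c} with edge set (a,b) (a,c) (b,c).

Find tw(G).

2

A width-2 tree decomposition is:
Bags: B1 = {a, b, c}
Tree: (single bag)
With just one bag of size 3, the width is 3 − 1 = 2, so tw(G) ≤ 2. Conversely, {a, b, c} is a clique of size 3, and the vertices of any clique must share a bag in every tree decomposition; so some bag has ≥ 3 vertices and tw(G) ≥ 2. Combining the bounds, tw(G) = 2.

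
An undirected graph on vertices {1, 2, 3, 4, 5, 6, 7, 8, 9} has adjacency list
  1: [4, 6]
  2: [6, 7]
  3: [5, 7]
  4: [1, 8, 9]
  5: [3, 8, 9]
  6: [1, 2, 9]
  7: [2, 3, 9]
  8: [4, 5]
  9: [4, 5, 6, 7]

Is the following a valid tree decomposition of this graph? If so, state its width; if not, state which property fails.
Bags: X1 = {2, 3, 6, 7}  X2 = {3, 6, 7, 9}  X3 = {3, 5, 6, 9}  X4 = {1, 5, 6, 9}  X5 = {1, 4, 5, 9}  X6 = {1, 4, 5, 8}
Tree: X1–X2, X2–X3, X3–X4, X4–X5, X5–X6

Yes; width 3.

Every vertex of G appears in some bag (union = {1, 2, 3, 4, 5, 6, 7, 8, 9}); every edge is covered by a bag; and for each vertex v the set of bags containing v is connected in the bag tree. The decomposition is therefore valid. The largest bag has 4 vertices, so the width is 3.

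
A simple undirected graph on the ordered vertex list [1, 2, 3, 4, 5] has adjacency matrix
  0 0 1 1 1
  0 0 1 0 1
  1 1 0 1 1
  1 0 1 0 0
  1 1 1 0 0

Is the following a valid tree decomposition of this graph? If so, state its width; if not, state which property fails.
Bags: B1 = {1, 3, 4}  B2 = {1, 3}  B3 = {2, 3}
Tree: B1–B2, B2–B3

No — vertex 5 appears in no bag.

A tree decomposition must satisfy three properties: every vertex lies in some bag; for every edge, both endpoints lie together in some bag; and for every vertex, the bags containing it form a connected subtree. Here vertex 5 appears in no bag, so the decomposition is invalid.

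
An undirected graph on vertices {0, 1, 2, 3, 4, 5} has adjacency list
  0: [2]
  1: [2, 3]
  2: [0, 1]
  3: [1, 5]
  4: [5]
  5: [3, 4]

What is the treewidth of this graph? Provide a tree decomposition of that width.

Every bag has size at most 2, so the width is 2 − 1 = 1 and tw(G) ≤ 1. Since G has at least one edge (e.g. 4–5), it is not an edgeless graph, so tw(G) ≥ 1. Combining the bounds, tw(G) = 1.

Treewidth 1.
One such decomposition:
Bags: B1 = {4, 5}  B2 = {3, 5}  B3 = {1, 3}  B4 = {1, 2}  B5 = {0, 2}
Tree: B1–B2, B2–B3, B3–B4, B4–B5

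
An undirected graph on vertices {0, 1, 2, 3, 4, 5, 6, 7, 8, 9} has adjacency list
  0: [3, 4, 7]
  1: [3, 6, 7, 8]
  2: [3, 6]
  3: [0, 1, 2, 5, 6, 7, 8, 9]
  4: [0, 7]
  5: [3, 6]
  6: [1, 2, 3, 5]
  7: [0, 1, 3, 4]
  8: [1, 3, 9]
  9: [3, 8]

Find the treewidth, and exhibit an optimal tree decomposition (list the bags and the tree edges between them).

Every bag has size at most 3, so the width is 3 − 1 = 2 and tw(G) ≤ 2. For the lower bound, the 3 vertices {0, 3, 7} are pairwise adjacent, and any tree decomposition puts a clique entirely inside one bag — forcing width ≥ 2. Therefore the treewidth is 2.

Treewidth 2.
One such decomposition:
Bags: B1 = {2, 3, 6}  B2 = {1, 3, 6}  B3 = {1, 3, 7}  B4 = {0, 3, 7}  B5 = {1, 3, 8}  B6 = {3, 5, 6}  B7 = {0, 4, 7}  B8 = {3, 8, 9}
Tree: B1–B2, B2–B3, B3–B4, B3–B5, B1–B6, B4–B7, B5–B8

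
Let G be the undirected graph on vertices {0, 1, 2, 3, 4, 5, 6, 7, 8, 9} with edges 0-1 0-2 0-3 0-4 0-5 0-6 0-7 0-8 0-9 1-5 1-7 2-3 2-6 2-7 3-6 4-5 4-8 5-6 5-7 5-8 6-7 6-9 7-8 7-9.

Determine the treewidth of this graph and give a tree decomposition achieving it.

Every bag has size at most 4, so the width is 4 − 1 = 3 and tw(G) ≤ 3. On the other hand G contains the 4-clique {0, 2, 3, 6}. A clique must lie in a single bag of any decomposition, so no decomposition can have width below 3. Combining the bounds, tw(G) = 3.

Treewidth 3.
Bags: B1 = {0, 6, 7, 9}  B2 = {0, 5, 6, 7}  B3 = {0, 2, 6, 7}  B4 = {0, 5, 7, 8}  B5 = {0, 2, 3, 6}  B6 = {0, 1, 5, 7}  B7 = {0, 4, 5, 8}
Tree: B1–B2, B1–B3, B2–B4, B3–B5, B4–B6, B4–B7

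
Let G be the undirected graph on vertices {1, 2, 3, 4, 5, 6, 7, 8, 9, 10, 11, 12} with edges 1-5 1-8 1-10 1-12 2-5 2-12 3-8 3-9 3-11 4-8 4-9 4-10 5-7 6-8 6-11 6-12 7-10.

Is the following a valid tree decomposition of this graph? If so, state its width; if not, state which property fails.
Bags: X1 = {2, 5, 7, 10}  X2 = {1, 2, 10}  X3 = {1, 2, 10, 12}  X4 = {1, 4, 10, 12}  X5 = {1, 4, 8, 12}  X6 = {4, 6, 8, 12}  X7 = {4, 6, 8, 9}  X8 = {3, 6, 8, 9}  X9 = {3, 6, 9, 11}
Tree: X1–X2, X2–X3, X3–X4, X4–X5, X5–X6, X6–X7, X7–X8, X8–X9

No — edge (5,1) lies in no bag.

A tree decomposition must satisfy three properties: every vertex lies in some bag; for every edge, both endpoints lie together in some bag; and for every vertex, the bags containing it form a connected subtree. Here edge (5,1) lies in no bag, so the decomposition is invalid.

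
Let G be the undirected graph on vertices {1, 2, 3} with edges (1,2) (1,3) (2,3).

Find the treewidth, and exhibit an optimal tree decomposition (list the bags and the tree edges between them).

Treewidth 2.
One such decomposition:
Bags: B1 = {1, 2, 3}
Tree: (single bag)

A single bag containing all 3 vertices is trivially a valid decomposition of width 2. On the other hand G contains the 3-clique {1, 2, 3}. A clique must lie in a single bag of any decomposition, so no decomposition can have width below 2. Combining the bounds, tw(G) = 2.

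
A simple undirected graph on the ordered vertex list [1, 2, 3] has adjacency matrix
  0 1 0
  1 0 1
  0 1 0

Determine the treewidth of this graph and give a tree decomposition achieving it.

Each bag holds 2 vertices, so the decomposition has width 1, which upper-bounds the treewidth. Since G has at least one edge (e.g. 2–3), it is not an edgeless graph, so tw(G) ≥ 1. The upper and lower bounds meet at 1, so that is the treewidth.

Treewidth 1.
One such decomposition:
Bags: B1 = {2, 3}  B2 = {1, 2}
Tree: B1–B2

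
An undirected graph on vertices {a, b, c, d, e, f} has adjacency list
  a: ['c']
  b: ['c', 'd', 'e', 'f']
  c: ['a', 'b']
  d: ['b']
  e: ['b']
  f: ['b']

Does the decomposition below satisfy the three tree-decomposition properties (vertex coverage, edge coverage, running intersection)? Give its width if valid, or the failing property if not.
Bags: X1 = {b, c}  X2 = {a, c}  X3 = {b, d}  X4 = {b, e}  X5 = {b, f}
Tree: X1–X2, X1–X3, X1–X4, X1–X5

Yes; width 1.

Checking the three conditions: (i) the bags cover all of {a, b, c, d, e, f}; (ii) for each edge, some bag contains both endpoints; (iii) the bags containing any fixed vertex form a subtree. All hold, so the decomposition is valid with width 2 − 1 = 1.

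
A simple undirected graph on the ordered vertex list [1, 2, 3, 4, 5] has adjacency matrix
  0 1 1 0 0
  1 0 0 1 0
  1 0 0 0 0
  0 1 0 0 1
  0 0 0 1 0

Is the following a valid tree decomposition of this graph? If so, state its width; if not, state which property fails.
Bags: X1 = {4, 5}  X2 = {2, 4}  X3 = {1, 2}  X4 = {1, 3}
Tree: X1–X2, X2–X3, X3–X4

Checking the three conditions: (i) the bags cover all of {1, 2, 3, 4, 5}; (ii) for each edge, some bag contains both endpoints; (iii) the bags containing any fixed vertex form a subtree. All hold, so the decomposition is valid with width 2 − 1 = 1.

Yes; width 1.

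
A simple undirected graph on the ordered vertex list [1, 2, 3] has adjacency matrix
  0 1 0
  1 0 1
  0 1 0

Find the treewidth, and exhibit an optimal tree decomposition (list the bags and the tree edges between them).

Treewidth 1.
Bags: B1 = {1, 2}  B2 = {2, 3}
Tree: B1–B2

The largest bag has 2 vertices, giving width 1; this decomposition certifies tw(G) ≤ 1. Since G has at least one edge (e.g. 2–1), it is not an edgeless graph, so tw(G) ≥ 1. Combining the bounds, tw(G) = 1.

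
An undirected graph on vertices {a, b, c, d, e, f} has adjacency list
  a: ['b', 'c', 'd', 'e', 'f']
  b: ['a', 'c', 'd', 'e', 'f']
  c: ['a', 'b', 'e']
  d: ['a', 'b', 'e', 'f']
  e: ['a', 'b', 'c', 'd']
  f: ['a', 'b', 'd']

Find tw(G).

3

A width-3 tree decomposition is:
Bags: B1 = {a, b, d, e}  B2 = {a, b, c, e}  B3 = {a, b, d, f}
Tree: B1–B2, B1–B3
Each bag holds 4 vertices, so the decomposition has width 3, which upper-bounds the treewidth. On the other hand G contains the 4-clique {a, b, d, e}. A clique must lie in a single bag of any decomposition, so no decomposition can have width below 3. Therefore the treewidth is 3.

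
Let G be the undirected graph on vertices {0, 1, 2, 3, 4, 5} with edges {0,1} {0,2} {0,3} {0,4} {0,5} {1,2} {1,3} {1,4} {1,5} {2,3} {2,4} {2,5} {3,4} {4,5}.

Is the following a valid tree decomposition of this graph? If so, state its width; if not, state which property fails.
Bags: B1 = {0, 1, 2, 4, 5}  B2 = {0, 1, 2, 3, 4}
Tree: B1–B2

Vertex coverage: the bags together contain {0, 1, 2, 3, 4, 5}, the full vertex set. Edge coverage: each edge of G has both endpoints in at least one bag. Running intersection: for every vertex, the bags containing it form a connected subtree. All three properties hold, so this is a valid tree decomposition of width max|bag| − 1 = 4, and hence tw(G) ≤ 4.

Yes; width 4.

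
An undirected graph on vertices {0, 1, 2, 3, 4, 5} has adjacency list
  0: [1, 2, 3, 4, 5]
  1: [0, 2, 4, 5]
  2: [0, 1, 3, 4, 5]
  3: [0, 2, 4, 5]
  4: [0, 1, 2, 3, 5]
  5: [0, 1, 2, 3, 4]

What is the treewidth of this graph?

A width-4 tree decomposition is:
Bags: B1 = {0, 1, 2, 4, 5}  B2 = {0, 2, 3, 4, 5}
Tree: B1–B2
The largest bag has 5 vertices, giving width 4; this decomposition certifies tw(G) ≤ 4. Conversely, {0, 1, 2, 4, 5} is a clique of size 5, and the vertices of any clique must share a bag in every tree decomposition; so some bag has ≥ 5 vertices and tw(G) ≥ 4. Hence tw(G) = 4 exactly.

4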